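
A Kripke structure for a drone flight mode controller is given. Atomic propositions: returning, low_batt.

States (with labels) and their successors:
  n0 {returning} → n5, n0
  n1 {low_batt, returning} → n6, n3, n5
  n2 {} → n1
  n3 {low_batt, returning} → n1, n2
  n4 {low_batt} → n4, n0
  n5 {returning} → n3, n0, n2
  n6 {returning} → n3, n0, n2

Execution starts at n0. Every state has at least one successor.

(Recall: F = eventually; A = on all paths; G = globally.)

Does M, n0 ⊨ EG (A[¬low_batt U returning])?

States satisfying A[¬low_batt U returning]: {n0, n1, n2, n3, n5, n6}.
States satisfying EG (A[¬low_batt U returning]): {n0, n1, n2, n3, n5, n6}.
n0 ∈ Sat(EG (A[¬low_batt U returning])).

Satisfied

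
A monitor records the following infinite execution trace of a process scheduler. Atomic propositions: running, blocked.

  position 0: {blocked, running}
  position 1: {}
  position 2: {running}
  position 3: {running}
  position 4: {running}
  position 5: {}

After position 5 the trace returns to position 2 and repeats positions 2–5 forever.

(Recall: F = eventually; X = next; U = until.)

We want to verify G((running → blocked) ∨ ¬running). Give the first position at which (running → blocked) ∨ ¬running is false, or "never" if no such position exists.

2

Check (running → blocked) ∨ ¬running at each position in order: 0 ✓, 1 ✓.
At position 2 the labels are {running}, so (running → blocked) ∨ ¬running is false there. This is the first violation.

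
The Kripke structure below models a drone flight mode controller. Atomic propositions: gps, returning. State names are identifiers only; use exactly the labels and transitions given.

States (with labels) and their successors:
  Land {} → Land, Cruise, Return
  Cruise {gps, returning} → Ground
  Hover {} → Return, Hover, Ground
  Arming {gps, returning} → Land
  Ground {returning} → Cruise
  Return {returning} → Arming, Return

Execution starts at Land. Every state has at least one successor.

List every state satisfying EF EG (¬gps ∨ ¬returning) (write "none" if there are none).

{Land, Hover, Arming, Return}

States satisfying EG (¬gps ∨ ¬returning): {Land, Hover, Return}.
States satisfying EF EG (¬gps ∨ ¬returning): {Land, Hover, Arming, Return}.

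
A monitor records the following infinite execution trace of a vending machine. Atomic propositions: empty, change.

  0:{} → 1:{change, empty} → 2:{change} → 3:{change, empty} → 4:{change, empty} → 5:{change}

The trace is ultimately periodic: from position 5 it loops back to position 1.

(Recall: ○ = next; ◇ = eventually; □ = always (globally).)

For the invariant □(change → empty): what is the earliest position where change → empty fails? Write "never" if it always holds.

2

Check change → empty at each position in order: 0 ✓, 1 ✓.
At position 2 the labels are {change}, so change → empty is false there. This is the first violation.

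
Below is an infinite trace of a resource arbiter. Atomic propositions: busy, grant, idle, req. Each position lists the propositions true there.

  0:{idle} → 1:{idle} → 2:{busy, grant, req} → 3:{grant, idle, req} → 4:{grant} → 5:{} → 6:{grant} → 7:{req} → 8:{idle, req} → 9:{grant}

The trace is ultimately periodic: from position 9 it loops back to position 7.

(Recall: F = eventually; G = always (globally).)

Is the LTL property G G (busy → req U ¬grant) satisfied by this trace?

G (busy → req U ¬grant) must hold at every position from 0 onward. It fails at position 0, so G G (busy → req U ¬grant) is false.

Violated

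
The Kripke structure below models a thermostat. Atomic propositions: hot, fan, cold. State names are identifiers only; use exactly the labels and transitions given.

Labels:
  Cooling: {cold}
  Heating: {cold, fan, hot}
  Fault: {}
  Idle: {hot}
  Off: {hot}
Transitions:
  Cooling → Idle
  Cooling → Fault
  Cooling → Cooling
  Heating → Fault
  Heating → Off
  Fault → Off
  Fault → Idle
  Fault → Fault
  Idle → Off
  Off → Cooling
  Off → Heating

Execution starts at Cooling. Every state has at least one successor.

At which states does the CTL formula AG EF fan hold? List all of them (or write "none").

{Cooling, Heating, Fault, Idle, Off}

States satisfying EF fan: {Cooling, Heating, Fault, Idle, Off}.
States satisfying AG EF fan: {Cooling, Heating, Fault, Idle, Off}.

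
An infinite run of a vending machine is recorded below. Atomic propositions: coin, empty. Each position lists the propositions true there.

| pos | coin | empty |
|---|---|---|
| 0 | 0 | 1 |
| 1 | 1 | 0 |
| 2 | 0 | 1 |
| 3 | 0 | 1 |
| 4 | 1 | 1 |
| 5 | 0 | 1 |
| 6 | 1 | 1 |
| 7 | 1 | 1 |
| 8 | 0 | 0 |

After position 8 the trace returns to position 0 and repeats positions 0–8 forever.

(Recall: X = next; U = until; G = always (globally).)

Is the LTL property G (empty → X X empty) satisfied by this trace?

Does not hold

empty → X X empty must hold at every position from 0 onward. It fails at position 6, so G (empty → X X empty) is false.
Positions where empty holds: 0, 2, 3, 4, 5, 6, 7.
Check X X empty at each: 0→ok, 2→ok, 3→ok, 4→ok, 5→ok, 6→fails, 7→ok.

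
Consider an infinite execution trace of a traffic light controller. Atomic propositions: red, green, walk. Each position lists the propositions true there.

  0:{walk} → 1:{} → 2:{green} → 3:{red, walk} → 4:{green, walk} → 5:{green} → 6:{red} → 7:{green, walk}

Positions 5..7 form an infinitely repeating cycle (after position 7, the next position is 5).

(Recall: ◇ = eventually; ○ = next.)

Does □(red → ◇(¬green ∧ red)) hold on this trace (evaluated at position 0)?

Satisfied

red → ◇(¬green ∧ red) holds at every position 0..7, and those are all positions ever visited, so □(red → ◇(¬green ∧ red)) holds.
Positions where red holds: 3, 6.
Check ◇(¬green ∧ red) at each: 3→ok, 6→ok.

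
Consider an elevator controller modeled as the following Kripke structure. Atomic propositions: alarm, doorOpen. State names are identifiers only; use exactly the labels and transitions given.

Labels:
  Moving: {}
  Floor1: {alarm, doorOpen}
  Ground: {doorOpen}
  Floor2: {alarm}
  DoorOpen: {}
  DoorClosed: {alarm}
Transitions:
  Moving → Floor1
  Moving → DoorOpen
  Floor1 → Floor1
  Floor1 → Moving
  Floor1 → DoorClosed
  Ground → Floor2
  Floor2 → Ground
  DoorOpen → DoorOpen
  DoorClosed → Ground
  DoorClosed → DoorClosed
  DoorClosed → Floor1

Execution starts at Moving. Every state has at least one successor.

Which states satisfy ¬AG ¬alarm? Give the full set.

{Moving, Floor1, Ground, Floor2, DoorClosed}

States satisfying ¬alarm: {Moving, Ground, DoorOpen}.
States satisfying AG ¬alarm: {DoorOpen}.
States satisfying ¬AG ¬alarm: {Moving, Floor1, Ground, Floor2, DoorClosed}.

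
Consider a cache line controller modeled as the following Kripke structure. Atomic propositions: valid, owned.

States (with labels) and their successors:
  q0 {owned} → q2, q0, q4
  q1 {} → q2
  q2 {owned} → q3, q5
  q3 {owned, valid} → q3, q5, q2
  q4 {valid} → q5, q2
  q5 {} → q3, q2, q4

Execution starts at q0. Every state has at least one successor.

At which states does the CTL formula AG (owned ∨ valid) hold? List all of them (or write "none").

States satisfying owned ∨ valid: {q0, q2, q3, q4}.
States satisfying AG (owned ∨ valid): ∅.

none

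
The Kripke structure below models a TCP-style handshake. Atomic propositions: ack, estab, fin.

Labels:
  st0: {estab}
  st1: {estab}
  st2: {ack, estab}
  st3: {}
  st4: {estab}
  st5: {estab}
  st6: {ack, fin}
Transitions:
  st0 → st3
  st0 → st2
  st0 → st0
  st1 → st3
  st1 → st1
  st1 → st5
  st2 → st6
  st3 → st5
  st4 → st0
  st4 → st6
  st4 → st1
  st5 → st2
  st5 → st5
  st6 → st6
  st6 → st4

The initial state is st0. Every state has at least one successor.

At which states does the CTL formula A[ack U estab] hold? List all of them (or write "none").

{st0, st1, st2, st4, st5}

States satisfying ack: {st2, st6}.
States satisfying estab: {st0, st1, st2, st4, st5}.
States satisfying A[ack U estab]: {st0, st1, st2, st4, st5}.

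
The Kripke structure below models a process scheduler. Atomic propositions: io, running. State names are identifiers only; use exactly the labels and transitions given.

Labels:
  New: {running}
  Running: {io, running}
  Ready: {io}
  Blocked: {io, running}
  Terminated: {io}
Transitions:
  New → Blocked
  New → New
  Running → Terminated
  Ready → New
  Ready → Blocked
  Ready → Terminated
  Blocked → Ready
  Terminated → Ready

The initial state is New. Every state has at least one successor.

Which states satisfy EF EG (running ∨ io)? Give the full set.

{New, Running, Ready, Blocked, Terminated}

States satisfying EG (running ∨ io): {New, Running, Ready, Blocked, Terminated}.
States satisfying EF EG (running ∨ io): {New, Running, Ready, Blocked, Terminated}.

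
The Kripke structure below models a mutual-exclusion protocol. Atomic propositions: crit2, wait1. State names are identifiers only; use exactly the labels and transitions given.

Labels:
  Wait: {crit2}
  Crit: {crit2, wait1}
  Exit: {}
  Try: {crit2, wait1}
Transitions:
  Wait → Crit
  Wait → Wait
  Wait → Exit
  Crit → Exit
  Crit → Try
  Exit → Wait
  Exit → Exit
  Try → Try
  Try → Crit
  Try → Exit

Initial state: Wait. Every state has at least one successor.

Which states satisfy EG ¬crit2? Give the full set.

{Exit}

States satisfying ¬crit2: {Exit}.
States satisfying EG ¬crit2: {Exit}.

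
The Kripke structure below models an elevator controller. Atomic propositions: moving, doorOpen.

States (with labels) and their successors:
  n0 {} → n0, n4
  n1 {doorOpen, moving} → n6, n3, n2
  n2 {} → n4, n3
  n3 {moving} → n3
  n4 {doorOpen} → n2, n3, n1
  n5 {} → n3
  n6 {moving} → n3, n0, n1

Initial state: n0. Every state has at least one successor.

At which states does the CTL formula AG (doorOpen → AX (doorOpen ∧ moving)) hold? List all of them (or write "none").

{n3, n5}

States satisfying doorOpen → AX (doorOpen ∧ moving): {n0, n2, n3, n5, n6}.
States satisfying AG (doorOpen → AX (doorOpen ∧ moving)): {n3, n5}.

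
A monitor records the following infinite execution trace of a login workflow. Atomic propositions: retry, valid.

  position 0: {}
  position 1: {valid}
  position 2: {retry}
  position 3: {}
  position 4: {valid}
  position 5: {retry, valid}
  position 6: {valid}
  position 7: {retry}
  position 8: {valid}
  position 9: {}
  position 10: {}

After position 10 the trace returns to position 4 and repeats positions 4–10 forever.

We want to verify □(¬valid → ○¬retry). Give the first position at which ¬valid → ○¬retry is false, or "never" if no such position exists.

never

¬valid → ○¬retry holds at every position 0..10, and those are all the positions the trace ever visits, so the invariant □(¬valid → ○¬retry) is never violated.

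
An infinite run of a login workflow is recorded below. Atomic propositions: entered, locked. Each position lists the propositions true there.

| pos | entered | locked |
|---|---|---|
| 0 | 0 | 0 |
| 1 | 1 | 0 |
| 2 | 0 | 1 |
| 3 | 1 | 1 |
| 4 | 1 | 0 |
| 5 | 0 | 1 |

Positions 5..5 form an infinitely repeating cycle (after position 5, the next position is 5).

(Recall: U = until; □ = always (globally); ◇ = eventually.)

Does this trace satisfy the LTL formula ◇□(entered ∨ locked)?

□(entered ∨ locked) holds at position 1, which is reachable from 0, so ◇□(entered ∨ locked) holds.

Satisfied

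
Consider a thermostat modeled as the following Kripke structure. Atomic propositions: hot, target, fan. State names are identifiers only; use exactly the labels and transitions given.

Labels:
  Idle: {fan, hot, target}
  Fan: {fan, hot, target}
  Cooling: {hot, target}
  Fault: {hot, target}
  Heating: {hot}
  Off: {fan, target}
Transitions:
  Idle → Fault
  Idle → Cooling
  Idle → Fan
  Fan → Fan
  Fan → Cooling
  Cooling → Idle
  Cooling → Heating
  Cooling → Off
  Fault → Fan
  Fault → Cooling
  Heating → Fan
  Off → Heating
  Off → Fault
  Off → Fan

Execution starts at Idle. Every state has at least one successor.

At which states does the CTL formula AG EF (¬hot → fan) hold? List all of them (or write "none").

States satisfying EF (¬hot → fan): {Idle, Fan, Cooling, Fault, Heating, Off}.
States satisfying AG EF (¬hot → fan): {Idle, Fan, Cooling, Fault, Heating, Off}.

{Idle, Fan, Cooling, Fault, Heating, Off}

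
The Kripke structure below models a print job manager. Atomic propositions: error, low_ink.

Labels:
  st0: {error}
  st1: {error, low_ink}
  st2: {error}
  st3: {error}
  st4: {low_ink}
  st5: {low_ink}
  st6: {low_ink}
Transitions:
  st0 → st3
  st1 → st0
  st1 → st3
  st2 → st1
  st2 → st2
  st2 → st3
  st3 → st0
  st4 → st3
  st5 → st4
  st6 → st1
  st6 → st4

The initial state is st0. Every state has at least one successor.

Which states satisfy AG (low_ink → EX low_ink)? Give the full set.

States satisfying low_ink → EX low_ink: {st0, st2, st3, st5, st6}.
States satisfying AG (low_ink → EX low_ink): {st0, st3}.

{st0, st3}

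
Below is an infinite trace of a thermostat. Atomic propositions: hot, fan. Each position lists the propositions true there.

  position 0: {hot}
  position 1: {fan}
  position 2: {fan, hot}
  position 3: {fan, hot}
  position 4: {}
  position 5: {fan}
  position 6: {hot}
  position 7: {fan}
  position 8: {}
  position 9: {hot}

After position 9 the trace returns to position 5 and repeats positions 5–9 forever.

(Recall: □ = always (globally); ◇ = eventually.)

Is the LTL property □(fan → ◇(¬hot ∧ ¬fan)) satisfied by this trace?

fan → ◇(¬hot ∧ ¬fan) holds at every position 0..9, and those are all positions ever visited, so □(fan → ◇(¬hot ∧ ¬fan)) holds.
Positions where fan holds: 1, 2, 3, 5, 7.
Check ◇(¬hot ∧ ¬fan) at each: 1→ok, 2→ok, 3→ok, 5→ok, 7→ok.

Yes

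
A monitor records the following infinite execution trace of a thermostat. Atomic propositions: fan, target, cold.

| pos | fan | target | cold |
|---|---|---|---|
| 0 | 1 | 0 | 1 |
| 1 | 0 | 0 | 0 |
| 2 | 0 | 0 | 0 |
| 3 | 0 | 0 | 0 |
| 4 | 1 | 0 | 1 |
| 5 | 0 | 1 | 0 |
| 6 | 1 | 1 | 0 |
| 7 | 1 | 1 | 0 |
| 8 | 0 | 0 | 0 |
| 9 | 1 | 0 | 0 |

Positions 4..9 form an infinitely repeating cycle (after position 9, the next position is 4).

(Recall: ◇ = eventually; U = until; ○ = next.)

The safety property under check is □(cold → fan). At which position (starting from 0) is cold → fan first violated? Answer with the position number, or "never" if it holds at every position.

cold → fan holds at every position 0..9, and those are all the positions the trace ever visits, so the invariant □(cold → fan) is never violated.

never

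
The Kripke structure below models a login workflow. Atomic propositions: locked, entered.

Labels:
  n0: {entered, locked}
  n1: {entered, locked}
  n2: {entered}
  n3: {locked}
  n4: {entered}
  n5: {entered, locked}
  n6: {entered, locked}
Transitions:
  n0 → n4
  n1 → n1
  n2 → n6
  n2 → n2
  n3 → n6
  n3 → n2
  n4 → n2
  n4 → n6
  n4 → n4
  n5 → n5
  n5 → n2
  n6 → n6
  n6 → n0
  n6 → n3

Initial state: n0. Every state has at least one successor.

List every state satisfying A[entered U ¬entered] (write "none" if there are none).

{n3}

States satisfying entered: {n0, n1, n2, n4, n5, n6}.
States satisfying ¬entered: {n3}.
States satisfying A[entered U ¬entered]: {n3}.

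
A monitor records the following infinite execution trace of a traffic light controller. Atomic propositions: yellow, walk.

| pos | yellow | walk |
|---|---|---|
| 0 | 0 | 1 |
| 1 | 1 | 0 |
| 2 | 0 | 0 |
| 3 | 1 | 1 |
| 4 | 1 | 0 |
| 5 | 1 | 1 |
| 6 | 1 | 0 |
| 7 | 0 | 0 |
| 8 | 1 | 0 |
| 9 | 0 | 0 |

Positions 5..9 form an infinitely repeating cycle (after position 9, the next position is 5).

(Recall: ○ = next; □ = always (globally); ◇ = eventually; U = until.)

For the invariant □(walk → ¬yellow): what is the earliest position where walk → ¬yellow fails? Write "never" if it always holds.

3

Check walk → ¬yellow at each position in order: 0 ✓, 1 ✓, 2 ✓.
At position 3 the labels are {walk, yellow}, so walk → ¬yellow is false there. This is the first violation.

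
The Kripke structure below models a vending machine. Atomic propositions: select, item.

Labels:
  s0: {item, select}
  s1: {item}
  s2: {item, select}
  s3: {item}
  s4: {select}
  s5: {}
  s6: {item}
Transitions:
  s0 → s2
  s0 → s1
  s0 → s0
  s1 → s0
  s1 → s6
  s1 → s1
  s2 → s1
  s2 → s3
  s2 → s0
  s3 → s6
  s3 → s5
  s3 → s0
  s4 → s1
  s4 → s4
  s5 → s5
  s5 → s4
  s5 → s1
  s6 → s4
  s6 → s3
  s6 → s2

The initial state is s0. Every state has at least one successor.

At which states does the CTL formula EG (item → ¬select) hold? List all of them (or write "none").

States satisfying item → ¬select: {s1, s3, s4, s5, s6}.
States satisfying EG (item → ¬select): {s1, s3, s4, s5, s6}.

{s1, s3, s4, s5, s6}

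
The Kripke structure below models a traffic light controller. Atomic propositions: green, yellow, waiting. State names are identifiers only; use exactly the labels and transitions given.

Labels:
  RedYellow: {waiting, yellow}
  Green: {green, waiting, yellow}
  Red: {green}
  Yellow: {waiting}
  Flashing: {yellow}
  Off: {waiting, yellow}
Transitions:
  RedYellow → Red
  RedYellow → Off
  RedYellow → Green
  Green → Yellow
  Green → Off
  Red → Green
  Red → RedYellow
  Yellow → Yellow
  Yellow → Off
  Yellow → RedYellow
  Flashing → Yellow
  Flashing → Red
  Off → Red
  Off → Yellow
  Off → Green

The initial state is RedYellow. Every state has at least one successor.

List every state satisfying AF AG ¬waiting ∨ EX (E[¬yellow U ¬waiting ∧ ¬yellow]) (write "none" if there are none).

States satisfying AG ¬waiting: ∅.
States satisfying AF AG ¬waiting: ∅.
States satisfying E[¬yellow U ¬waiting ∧ ¬yellow]: {Red}.
States satisfying EX (E[¬yellow U ¬waiting ∧ ¬yellow]): {RedYellow, Flashing, Off}.
States satisfying AF AG ¬waiting ∨ EX (E[¬yellow U ¬waiting ∧ ¬yellow]): {RedYellow, Flashing, Off}.

{RedYellow, Flashing, Off}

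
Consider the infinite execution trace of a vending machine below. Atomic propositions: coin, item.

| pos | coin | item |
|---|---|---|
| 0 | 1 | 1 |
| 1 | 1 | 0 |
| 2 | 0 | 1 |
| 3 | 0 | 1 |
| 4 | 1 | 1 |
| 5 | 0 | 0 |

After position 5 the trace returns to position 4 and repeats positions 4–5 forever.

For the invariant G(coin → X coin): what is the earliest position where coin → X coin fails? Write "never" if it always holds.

Check coin → X coin at each position in order: 0 ✓.
At position 1 the labels are {coin} and the next position 2 has {item}, so coin → X coin is false there. This is the first violation.

1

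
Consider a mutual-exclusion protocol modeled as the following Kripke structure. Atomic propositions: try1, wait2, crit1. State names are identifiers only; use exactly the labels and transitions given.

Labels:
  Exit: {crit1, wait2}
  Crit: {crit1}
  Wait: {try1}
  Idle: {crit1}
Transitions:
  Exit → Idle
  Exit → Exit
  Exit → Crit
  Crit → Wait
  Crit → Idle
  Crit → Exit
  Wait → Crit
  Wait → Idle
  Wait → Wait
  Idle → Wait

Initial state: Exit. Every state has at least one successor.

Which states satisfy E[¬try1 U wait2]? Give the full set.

{Exit, Crit}

States satisfying ¬try1: {Exit, Crit, Idle}.
States satisfying wait2: {Exit}.
States satisfying E[¬try1 U wait2]: {Exit, Crit}.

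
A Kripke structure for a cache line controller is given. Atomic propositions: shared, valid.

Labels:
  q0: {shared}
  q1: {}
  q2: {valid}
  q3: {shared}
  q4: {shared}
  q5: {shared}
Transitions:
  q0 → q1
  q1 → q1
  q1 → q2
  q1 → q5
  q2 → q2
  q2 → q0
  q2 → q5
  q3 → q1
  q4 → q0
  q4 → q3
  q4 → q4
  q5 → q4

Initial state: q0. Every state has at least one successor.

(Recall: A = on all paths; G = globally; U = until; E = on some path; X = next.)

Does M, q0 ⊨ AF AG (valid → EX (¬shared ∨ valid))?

Yes

States satisfying AG (valid → EX (¬shared ∨ valid)): {q0, q1, q2, q3, q4, q5}.
States satisfying AF AG (valid → EX (¬shared ∨ valid)): {q0, q1, q2, q3, q4, q5}.
q0 ∈ Sat(AF AG (valid → EX (¬shared ∨ valid))).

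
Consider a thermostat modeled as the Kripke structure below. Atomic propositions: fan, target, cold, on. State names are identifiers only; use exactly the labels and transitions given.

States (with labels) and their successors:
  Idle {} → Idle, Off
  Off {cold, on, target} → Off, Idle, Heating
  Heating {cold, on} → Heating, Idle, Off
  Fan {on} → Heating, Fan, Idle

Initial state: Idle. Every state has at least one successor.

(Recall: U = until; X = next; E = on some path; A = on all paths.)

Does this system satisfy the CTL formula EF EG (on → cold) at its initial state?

States satisfying EG (on → cold): {Idle, Off, Heating}.
States satisfying EF EG (on → cold): {Idle, Off, Heating, Fan}.
Some path from Idle reaches a state where EG (on → cold) holds.
Idle ∈ Sat(EF EG (on → cold)).

Yes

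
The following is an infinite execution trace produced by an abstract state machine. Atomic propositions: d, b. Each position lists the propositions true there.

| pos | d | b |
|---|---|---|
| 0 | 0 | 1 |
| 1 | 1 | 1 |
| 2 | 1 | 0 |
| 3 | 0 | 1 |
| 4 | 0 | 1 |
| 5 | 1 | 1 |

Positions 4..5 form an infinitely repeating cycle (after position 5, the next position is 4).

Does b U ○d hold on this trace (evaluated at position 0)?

Yes

Walking from position 0: ○d first holds at position 0, and b holds at every earlier position along the way, so b U ○d holds.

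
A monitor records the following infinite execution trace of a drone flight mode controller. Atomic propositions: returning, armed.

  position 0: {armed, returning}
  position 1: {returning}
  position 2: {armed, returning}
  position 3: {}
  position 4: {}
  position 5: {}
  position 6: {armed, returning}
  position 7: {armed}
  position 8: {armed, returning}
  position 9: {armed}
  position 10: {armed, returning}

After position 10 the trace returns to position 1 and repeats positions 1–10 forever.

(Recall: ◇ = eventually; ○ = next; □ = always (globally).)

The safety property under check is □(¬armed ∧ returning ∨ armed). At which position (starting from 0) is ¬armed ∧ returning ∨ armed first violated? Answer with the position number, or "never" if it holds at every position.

Check ¬armed ∧ returning ∨ armed at each position in order: 0 ✓, 1 ✓, 2 ✓.
At position 3 the labels are {}, so ¬armed ∧ returning ∨ armed is false there. This is the first violation.

3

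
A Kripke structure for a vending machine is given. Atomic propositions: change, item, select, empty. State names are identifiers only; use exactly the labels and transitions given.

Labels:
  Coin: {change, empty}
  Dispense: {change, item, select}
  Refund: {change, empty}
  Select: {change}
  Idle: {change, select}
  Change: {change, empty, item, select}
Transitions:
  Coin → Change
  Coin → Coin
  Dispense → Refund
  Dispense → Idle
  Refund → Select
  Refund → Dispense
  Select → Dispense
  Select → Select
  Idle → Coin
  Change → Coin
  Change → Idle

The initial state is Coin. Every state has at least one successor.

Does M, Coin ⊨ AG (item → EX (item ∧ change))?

Does not hold

States satisfying item → EX (item ∧ change): {Coin, Refund, Select, Idle}.
States satisfying AG (item → EX (item ∧ change)): ∅.
Change is reachable from Coin and violates item → EX (item ∧ change), so AG fails at Coin.
Coin ∉ Sat(AG (item → EX (item ∧ change))).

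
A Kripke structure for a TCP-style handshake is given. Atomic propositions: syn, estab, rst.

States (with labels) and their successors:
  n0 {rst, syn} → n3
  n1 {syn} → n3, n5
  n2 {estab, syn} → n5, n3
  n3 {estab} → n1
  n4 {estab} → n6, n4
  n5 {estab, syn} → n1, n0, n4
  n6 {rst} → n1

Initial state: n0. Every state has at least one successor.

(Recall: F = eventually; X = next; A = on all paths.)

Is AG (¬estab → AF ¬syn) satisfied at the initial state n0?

No

States satisfying ¬estab → AF ¬syn: {n0, n2, n3, n4, n5, n6}.
States satisfying AG (¬estab → AF ¬syn): ∅.
n1 is reachable from n0 and violates ¬estab → AF ¬syn, so AG fails at n0.
n0 ∉ Sat(AG (¬estab → AF ¬syn)).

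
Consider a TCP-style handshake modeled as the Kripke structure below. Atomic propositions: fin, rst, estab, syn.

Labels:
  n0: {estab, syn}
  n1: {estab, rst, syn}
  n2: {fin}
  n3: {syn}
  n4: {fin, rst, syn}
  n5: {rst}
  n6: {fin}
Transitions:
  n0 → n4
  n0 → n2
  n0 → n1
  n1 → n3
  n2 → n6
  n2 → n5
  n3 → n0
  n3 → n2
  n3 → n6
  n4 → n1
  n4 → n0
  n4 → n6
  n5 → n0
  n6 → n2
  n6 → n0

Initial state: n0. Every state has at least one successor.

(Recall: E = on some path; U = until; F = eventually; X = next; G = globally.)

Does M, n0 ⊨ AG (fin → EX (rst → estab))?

Holds

States satisfying fin → EX (rst → estab): {n0, n1, n2, n3, n4, n5, n6}.
States satisfying AG (fin → EX (rst → estab)): {n0, n1, n2, n3, n4, n5, n6}.
Every state reachable from n0 satisfies fin → EX (rst → estab).
n0 ∈ Sat(AG (fin → EX (rst → estab))).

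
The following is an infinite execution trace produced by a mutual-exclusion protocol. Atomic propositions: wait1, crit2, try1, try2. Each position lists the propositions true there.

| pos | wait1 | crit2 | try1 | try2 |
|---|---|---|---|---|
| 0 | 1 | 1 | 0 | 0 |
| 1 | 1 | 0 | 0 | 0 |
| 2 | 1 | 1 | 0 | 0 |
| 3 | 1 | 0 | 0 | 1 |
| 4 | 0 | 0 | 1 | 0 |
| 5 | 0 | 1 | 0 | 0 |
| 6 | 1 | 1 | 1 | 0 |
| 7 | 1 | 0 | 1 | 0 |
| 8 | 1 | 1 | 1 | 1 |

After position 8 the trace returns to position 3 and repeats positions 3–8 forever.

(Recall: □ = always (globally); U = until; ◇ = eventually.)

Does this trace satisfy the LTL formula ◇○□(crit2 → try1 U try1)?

○□(crit2 → try1 U try1) is false at every position 0..8, so it never becomes true and ◇○□(crit2 → try1 U try1) fails.

No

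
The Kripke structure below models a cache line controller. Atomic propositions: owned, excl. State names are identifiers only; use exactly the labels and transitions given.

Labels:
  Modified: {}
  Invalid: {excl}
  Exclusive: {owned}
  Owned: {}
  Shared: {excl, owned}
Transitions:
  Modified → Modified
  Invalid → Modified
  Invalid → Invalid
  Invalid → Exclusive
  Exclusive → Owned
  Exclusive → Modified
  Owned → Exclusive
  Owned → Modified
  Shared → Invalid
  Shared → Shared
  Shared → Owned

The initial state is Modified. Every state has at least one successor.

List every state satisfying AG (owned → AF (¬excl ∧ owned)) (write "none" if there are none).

{Modified, Invalid, Exclusive, Owned}

States satisfying owned → AF (¬excl ∧ owned): {Modified, Invalid, Exclusive, Owned}.
States satisfying AG (owned → AF (¬excl ∧ owned)): {Modified, Invalid, Exclusive, Owned}.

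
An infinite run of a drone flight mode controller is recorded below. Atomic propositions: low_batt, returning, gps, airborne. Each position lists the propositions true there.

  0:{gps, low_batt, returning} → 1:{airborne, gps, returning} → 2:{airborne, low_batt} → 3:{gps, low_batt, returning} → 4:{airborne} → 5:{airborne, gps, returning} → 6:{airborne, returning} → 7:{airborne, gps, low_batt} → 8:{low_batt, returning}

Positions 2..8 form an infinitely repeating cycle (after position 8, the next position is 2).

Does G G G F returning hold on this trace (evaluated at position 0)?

G G F returning holds at every position 0..8, and those are all positions ever visited, so G G G F returning holds.

Satisfied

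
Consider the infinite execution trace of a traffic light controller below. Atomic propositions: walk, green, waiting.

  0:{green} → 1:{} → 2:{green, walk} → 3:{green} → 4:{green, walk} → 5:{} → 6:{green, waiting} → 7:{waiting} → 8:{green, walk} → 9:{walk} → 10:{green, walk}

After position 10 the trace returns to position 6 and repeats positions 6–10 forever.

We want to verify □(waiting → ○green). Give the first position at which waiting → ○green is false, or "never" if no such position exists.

6

Check waiting → ○green at each position in order: 0 ✓, 1 ✓, 2 ✓, 3 ✓, 4 ✓, 5 ✓.
At position 6 the labels are {green, waiting} and the next position 7 has {waiting}, so waiting → ○green is false there. This is the first violation.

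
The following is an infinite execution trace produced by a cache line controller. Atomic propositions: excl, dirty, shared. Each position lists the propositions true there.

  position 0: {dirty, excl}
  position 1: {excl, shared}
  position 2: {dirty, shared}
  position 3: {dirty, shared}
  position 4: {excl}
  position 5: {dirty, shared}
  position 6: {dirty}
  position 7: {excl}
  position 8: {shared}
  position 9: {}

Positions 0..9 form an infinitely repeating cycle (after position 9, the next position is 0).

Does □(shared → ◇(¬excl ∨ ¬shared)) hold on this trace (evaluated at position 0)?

Yes

shared → ◇(¬excl ∨ ¬shared) holds at every position 0..9, and those are all positions ever visited, so □(shared → ◇(¬excl ∨ ¬shared)) holds.
Positions where shared holds: 1, 2, 3, 5, 8.
Check ◇(¬excl ∨ ¬shared) at each: 1→ok, 2→ok, 3→ok, 5→ok, 8→ok.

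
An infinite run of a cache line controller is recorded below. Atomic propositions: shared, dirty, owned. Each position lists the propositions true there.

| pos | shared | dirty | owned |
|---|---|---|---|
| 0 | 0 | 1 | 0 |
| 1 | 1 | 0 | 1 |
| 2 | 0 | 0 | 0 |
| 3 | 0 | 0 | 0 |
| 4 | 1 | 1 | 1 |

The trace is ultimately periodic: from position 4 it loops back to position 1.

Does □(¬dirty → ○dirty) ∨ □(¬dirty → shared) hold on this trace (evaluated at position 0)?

Violated

¬dirty → ○dirty must hold at every position from 0 onward. It fails at position 1, so □(¬dirty → ○dirty) is false.
Positions where ¬dirty holds: 1, 2, 3.
Check ○dirty at each: 1→fails, 2→fails, 3→ok.
¬dirty → shared must hold at every position from 0 onward. It fails at position 2, so □(¬dirty → shared) is false.
Positions where ¬dirty holds: 1, 2, 3.
Check shared at each: 1→ok, 2→fails, 3→fails.
At position 0: □(¬dirty → ○dirty) is false; □(¬dirty → shared) is false; so □(¬dirty → ○dirty) ∨ □(¬dirty → shared) is false.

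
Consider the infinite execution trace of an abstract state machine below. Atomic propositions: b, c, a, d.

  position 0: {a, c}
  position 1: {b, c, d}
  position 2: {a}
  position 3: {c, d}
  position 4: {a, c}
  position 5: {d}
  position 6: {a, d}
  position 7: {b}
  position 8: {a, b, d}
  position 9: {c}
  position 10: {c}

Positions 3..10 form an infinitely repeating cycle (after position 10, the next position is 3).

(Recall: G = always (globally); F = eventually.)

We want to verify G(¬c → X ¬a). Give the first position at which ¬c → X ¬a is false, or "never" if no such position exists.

5

Check ¬c → X ¬a at each position in order: 0 ✓, 1 ✓, 2 ✓, 3 ✓, 4 ✓.
At position 5 the labels are {d} and the next position 6 has {a, d}, so ¬c → X ¬a is false there. This is the first violation.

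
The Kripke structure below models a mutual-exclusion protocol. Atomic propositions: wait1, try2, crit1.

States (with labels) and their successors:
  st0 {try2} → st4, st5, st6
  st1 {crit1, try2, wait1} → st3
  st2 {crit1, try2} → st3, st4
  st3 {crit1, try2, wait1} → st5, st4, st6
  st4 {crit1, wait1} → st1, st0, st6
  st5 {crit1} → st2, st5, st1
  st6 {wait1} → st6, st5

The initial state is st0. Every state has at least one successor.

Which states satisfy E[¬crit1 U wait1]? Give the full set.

States satisfying ¬crit1: {st0, st6}.
States satisfying wait1: {st1, st3, st4, st6}.
States satisfying E[¬crit1 U wait1]: {st0, st1, st3, st4, st6}.

{st0, st1, st3, st4, st6}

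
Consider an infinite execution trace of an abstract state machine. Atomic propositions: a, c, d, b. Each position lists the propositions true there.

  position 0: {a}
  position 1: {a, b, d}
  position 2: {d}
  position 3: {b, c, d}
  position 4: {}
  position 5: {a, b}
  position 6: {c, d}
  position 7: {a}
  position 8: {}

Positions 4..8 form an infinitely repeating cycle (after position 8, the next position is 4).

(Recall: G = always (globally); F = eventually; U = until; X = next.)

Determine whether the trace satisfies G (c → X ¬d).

Satisfied

c → X ¬d holds at every position 0..8, and those are all positions ever visited, so G (c → X ¬d) holds.
Positions where c holds: 3, 6.
Check X ¬d at each: 3→ok, 6→ok.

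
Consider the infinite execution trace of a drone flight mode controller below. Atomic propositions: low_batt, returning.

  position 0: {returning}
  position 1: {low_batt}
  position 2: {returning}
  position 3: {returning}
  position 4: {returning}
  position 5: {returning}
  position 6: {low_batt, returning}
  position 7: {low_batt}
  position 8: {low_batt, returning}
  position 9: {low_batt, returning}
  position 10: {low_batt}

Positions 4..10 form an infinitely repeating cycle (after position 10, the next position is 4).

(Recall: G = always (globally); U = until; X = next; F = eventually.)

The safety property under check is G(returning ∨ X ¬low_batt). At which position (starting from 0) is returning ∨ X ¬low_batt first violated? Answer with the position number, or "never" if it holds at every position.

7

Check returning ∨ X ¬low_batt at each position in order: 0 ✓, 1 ✓, 2 ✓, 3 ✓, 4 ✓, 5 ✓, 6 ✓.
At position 7 the labels are {low_batt} and the next position 8 has {low_batt, returning}, so returning ∨ X ¬low_batt is false there. This is the first violation.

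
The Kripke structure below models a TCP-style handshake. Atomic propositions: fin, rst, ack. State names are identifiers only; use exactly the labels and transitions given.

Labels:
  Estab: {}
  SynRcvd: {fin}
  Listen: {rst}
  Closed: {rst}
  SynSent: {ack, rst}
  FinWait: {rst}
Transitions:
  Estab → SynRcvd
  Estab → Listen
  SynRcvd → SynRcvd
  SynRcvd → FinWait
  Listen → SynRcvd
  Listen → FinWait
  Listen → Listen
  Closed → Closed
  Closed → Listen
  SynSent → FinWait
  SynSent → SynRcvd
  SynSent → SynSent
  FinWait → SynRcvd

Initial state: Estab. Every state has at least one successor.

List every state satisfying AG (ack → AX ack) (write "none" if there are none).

States satisfying ack → AX ack: {Estab, SynRcvd, Listen, Closed, FinWait}.
States satisfying AG (ack → AX ack): {Estab, SynRcvd, Listen, Closed, FinWait}.

{Estab, SynRcvd, Listen, Closed, FinWait}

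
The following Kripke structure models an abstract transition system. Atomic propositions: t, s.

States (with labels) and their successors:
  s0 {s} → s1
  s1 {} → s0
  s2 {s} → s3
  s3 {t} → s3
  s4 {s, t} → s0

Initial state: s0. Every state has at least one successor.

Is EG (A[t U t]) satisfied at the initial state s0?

States satisfying A[t U t]: {s3, s4}.
States satisfying EG (A[t U t]): {s3}.
No suitable path/successor from s0 witnesses the formula.
s0 ∉ Sat(EG (A[t U t])).

No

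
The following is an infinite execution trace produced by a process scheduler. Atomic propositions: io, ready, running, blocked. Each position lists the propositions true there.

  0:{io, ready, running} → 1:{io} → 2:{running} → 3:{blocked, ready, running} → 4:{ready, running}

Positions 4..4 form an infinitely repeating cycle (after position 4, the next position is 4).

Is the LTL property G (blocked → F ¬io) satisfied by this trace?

blocked → F ¬io holds at every position 0..4, and those are all positions ever visited, so G (blocked → F ¬io) holds.
Positions where blocked holds: 3.
Check F ¬io at each: 3→ok.

Yes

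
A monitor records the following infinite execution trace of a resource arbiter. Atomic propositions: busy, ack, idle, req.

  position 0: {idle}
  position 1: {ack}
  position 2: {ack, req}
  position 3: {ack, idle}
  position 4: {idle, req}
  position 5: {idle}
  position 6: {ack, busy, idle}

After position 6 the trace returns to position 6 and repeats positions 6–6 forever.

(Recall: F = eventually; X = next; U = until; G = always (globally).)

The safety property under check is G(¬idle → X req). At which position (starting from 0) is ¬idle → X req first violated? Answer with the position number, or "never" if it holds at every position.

2

Check ¬idle → X req at each position in order: 0 ✓, 1 ✓.
At position 2 the labels are {ack, req} and the next position 3 has {ack, idle}, so ¬idle → X req is false there. This is the first violation.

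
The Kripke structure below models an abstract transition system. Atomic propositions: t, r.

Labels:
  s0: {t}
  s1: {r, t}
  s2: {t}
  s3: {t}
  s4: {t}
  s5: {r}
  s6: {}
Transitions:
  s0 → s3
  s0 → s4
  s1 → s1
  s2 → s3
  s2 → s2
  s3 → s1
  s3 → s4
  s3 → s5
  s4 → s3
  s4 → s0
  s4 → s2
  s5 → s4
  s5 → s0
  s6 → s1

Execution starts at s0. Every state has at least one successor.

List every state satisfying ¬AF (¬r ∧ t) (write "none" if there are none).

{s1, s6}

States satisfying ¬r ∧ t: {s0, s2, s3, s4}.
States satisfying AF (¬r ∧ t): {s0, s2, s3, s4, s5}.
States satisfying ¬AF (¬r ∧ t): {s1, s6}.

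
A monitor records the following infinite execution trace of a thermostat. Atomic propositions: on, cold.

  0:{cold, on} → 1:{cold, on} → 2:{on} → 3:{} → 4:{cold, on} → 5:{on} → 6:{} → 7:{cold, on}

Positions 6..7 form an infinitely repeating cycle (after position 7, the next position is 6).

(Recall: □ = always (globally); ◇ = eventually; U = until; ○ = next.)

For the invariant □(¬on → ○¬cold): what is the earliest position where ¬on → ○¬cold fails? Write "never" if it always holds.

3

Check ¬on → ○¬cold at each position in order: 0 ✓, 1 ✓, 2 ✓.
At position 3 the labels are {} and the next position 4 has {cold, on}, so ¬on → ○¬cold is false there. This is the first violation.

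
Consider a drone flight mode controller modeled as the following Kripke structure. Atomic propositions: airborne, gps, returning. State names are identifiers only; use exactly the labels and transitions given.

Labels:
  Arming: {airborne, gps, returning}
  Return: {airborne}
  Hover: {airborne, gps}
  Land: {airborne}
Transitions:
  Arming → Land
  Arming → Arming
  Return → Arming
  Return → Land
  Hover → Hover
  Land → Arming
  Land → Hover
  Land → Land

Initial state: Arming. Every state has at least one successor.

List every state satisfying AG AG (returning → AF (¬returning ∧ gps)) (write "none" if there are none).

States satisfying AG (returning → AF (¬returning ∧ gps)): {Hover}.
States satisfying AG AG (returning → AF (¬returning ∧ gps)): {Hover}.

{Hover}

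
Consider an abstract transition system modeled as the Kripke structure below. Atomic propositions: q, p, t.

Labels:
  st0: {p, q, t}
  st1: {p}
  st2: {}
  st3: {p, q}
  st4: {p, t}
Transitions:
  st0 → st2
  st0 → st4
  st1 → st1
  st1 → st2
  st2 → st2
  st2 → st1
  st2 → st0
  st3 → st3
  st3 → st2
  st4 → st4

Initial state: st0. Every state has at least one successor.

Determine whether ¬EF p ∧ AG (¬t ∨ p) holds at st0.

Does not hold

States satisfying p: {st0, st1, st3, st4}.
States satisfying EF p: {st0, st1, st2, st3, st4}.
States satisfying ¬EF p: ∅.
States satisfying ¬t ∨ p: {st0, st1, st2, st3, st4}.
States satisfying AG (¬t ∨ p): {st0, st1, st2, st3, st4}.
States satisfying ¬EF p ∧ AG (¬t ∨ p): ∅.
st0 ∉ Sat(¬EF p ∧ AG (¬t ∨ p)).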